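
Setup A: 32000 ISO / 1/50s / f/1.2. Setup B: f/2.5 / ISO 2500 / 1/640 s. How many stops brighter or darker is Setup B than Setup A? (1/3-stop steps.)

9 1/3 stops darker

Aperture: f/1.2 → f/1.4 → f/1.6 → f/1.8 → f/2 → f/2.2 → f/2.5 — 2 stops smaller aperture (darker).
Shutter speed: 1/50 → 1/60 → 1/80 → 1/100 → 1/125 → 1/160 → 1/200 → 1/250 → 1/320 → 1/400 → 1/500 → 1/640 — 3 2/3 stops faster (darker).
ISO: 32000 → 25600 → 20000 → 16000 → 12800 → 10000 → 8000 → 6400 → 5000 → 4000 → 3200 → 2500 — 3 2/3 stops lower (darker).
Net: −2 −3 2/3 −3 2/3 = −9 1/3 stops.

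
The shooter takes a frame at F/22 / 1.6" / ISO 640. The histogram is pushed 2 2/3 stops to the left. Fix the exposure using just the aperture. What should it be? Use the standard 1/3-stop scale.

f/9

Underexposed by 2 2/3 stops → need 2 2/3 stops brighter.
Aperture: f/22 → f/20 → f/18 → f/16 → f/14 → f/13 → f/11 → f/10 → f/9.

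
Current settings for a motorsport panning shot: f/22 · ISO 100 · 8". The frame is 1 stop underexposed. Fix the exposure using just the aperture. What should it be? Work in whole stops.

Underexposed by 1 stop → need 1 stop brighter.
Aperture: f/22 → f/16.

f/16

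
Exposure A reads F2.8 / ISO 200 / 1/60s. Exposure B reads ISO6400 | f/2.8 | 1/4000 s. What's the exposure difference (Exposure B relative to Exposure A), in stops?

Aperture: unchanged.
Shutter speed: 1/60 → 1/125 → 1/250 → 1/500 → 1/1000 → 1/2000 → 1/4000 — 6 stops faster (darker).
ISO: 200 → 400 → 800 → 1600 → 3200 → 6400 — 5 stops raised (brighter).
Net: −6 +5 = −1 stop.

1 stop darker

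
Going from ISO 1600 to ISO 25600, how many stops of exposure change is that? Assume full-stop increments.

1600 → 3200 → 6400 → 12800 → 25600 — count the steps: 4 stops.

4 stops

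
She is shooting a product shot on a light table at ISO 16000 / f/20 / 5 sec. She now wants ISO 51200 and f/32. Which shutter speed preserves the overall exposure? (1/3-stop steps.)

ISO: 16000 → 20000 → 25600 → 32000 → 40000 → 51200 — 1 2/3 stops higher (brighter).
Aperture: f/20 → f/22 → f/25 → f/29 → f/32 — 1 1/3 stops stopped down (darker).
Net change so far: 1/3 stop brighter. Offset with the shutter speed: 5 → 4.

4 s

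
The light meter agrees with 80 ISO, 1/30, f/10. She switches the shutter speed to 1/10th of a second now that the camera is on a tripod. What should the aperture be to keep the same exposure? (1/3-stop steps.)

Shutter speed: 1/30 → 1/25 → 1/20 → 1/15 → 1/13 → 1/10 — 1 2/3 stops slower (brighter).
Need 1 2/3 stops darker from the aperture: f/10 → f/11 → f/13 → f/14 → f/16 → f/18.

f/18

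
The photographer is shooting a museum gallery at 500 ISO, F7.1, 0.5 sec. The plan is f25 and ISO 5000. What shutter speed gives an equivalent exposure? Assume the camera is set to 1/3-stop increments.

0.6 s

Aperture: f/7.1 → f/8 → f/9 → f/10 → f/11 → f/13 → f/14 → f/16 → f/18 → f/20 → f/22 → f/25 — 3 2/3 stops stopped down (darker).
ISO: 500 → 640 → 800 → 1000 → 1250 → 1600 → 2000 → 2500 → 3200 → 4000 → 5000 — 3 1/3 stops raised (brighter).
Net change so far: 1/3 stop darker. Offset with the shutter speed: 0.5 → 0.6.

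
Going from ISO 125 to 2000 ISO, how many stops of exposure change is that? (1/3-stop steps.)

125 → 160 → 200 → 250 → 320 → 400 → 500 → 640 → 800 → 1000 → 1250 → 1600 → 2000 — count the steps: 12 third-stops = 4 stops.

4 stops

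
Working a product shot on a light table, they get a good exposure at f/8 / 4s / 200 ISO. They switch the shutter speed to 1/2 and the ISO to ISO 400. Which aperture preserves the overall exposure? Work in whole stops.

Shutter speed: 4 → 2 → 1 → 1/2 — 3 stops faster (darker).
ISO: 200 → 400 — 1 stop higher (brighter).
Net change so far: 2 stops darker. Offset with the aperture: f/8 → f/5.6 → f/4.

f/4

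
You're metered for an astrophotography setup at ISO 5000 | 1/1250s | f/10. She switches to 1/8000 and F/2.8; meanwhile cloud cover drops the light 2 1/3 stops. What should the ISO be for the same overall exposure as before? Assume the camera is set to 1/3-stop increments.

Scene light: 2 1/3 stops darker.
Shutter speed: 1/1250 → 1/1600 → 1/2000 → 1/2500 → 1/3200 → 1/4000 → 1/5000 → 1/6400 → 1/8000 — 2 2/3 stops faster (darker).
Aperture: f/10 → f/9 → f/8 → f/7.1 → f/6.3 → f/5.6 → f/5 → f/4.5 → f/4 → f/3.5 → f/3.2 → f/2.8 — 3 2/3 stops opened up (brighter).
Net so far: 1 1/3 stops darker. ISO: 5000 → 6400 → 8000 → 10000 → 12800.

ISO 12800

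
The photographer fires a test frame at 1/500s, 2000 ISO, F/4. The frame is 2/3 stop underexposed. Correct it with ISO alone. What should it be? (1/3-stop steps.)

Underexposed by 2/3 stop → need 2/3 stop brighter.
ISO: 2000 → 2500 → 3200.

ISO 3200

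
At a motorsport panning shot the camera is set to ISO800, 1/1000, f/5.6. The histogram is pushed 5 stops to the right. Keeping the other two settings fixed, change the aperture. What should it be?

f/32

Overexposed by 5 stops → need 5 stops darker.
Aperture: f/5.6 → f/8 → f/11 → f/16 → f/22 → f/32.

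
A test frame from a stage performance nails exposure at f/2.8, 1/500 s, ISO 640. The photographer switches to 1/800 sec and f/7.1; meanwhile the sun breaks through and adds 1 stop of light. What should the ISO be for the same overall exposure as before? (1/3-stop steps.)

Scene light: 1 stop brighter.
Shutter speed: 1/500 → 1/640 → 1/800 — 2/3 stop faster (darker).
Aperture: f/2.8 → f/3.2 → f/3.5 → f/4 → f/4.5 → f/5 → f/5.6 → f/6.3 → f/7.1 — 2 2/3 stops stopped down (darker).
Net so far: 2 1/3 stops darker. ISO: 640 → 800 → 1000 → 1250 → 1600 → 2000 → 2500 → 3200.

ISO 3200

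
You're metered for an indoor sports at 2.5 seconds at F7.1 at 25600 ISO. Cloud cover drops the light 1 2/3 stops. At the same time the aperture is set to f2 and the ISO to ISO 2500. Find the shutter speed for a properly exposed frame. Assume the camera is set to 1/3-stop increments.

6 s

Scene light: 1 2/3 stops darker.
Aperture: f/7.1 → f/6.3 → f/5.6 → f/5 → f/4.5 → f/4 → f/3.5 → f/3.2 → f/2.8 → f/2.5 → f/2.2 → f/2 — 3 2/3 stops larger aperture (brighter).
ISO: 25600 → 20000 → 16000 → 12800 → 10000 → 8000 → 6400 → 5000 → 4000 → 3200 → 2500 — 3 1/3 stops lower (darker).
Net so far: 1 1/3 stops darker. Shutter speed: 2.5 → 3.2 → 4 → 5 → 6.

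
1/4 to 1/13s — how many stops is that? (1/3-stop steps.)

1 2/3 stops

1/4 → 1/5 → 1/6 → 1/8 → 1/10 → 1/13 — count the steps: 5 third-stops = 1 2/3 stops.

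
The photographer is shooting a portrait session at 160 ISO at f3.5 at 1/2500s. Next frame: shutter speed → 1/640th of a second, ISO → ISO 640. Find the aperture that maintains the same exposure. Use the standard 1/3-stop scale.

Shutter speed: 1/2500 → 1/2000 → 1/1600 → 1/1250 → 1/1000 → 1/800 → 1/640 — 2 stops slower (brighter).
ISO: 160 → 200 → 250 → 320 → 400 → 500 → 640 — 2 stops raised (brighter).
Net change so far: 4 stops brighter. Offset with the aperture: f/3.5 → f/4 → f/4.5 → f/5 → f/5.6 → f/6.3 → f/7.1 → f/8 → f/9 → f/10 → f/11 → f/13 → f/14.

f/14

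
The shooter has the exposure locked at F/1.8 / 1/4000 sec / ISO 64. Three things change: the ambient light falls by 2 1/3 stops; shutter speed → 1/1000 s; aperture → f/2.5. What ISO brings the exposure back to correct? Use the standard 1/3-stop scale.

ISO 160

Scene light: 2 1/3 stops darker.
Shutter speed: 1/4000 → 1/3200 → 1/2500 → 1/2000 → 1/1600 → 1/1250 → 1/1000 — 2 stops slower (brighter).
Aperture: f/1.8 → f/2 → f/2.2 → f/2.5 — 1 stop stopped down (darker).
Net so far: 1 1/3 stops darker. ISO: 64 → 80 → 100 → 125 → 160.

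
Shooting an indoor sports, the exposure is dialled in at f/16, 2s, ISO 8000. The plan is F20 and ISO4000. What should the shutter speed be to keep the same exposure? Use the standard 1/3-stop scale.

6 s

Aperture: f/16 → f/18 → f/20 — 2/3 stop stopped down (darker).
ISO: 8000 → 6400 → 5000 → 4000 — 1 stop dropped (darker).
Net change so far: 1 2/3 stops darker. Offset with the shutter speed: 2 → 2.5 → 3.2 → 4 → 5 → 6.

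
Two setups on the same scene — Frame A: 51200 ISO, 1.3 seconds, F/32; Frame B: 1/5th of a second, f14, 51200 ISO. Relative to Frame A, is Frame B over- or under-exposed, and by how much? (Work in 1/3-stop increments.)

Aperture: f/32 → f/29 → f/25 → f/22 → f/20 → f/18 → f/16 → f/14 — 2 1/3 stops opened up (brighter).
Shutter speed: 1.3 → 1 → 0.8 → 0.6 → 0.5 → 0.4 → 0.3 → 1/4 → 1/5 — 2 2/3 stops faster (darker).
ISO: unchanged.
Net: +2 1/3 −2 2/3 = −1/3 stops.

1/3 stop darker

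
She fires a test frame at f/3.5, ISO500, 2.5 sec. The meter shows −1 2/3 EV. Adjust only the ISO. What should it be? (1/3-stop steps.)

Underexposed by 1 2/3 stops → need 1 2/3 stops brighter.
ISO: 500 → 640 → 800 → 1000 → 1250 → 1600.

ISO 1600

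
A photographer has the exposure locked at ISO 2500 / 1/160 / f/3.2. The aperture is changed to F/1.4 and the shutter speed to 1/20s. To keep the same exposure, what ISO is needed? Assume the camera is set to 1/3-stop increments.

Aperture: f/3.2 → f/2.8 → f/2.5 → f/2.2 → f/2 → f/1.8 → f/1.6 → f/1.4 — 2 1/3 stops wider (brighter).
Shutter speed: 1/160 → 1/125 → 1/100 → 1/80 → 1/60 → 1/50 → 1/40 → 1/30 → 1/25 → 1/20 — 3 stops longer (brighter).
Net change so far: 5 1/3 stops brighter. Offset with the ISO: 2500 → 2000 → 1600 → 1250 → 1000 → 800 → 640 → 500 → 400 → 320 → 250 → 200 → 160 → 125 → 100 → 80 → 64.

ISO 64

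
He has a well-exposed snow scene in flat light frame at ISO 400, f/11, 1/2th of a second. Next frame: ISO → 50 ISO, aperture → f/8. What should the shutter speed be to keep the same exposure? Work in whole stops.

ISO: 400 → 200 → 100 → 50 — 3 stops lower (darker).
Aperture: f/11 → f/8 — 1 stop wider (brighter).
Net change so far: 2 stops darker. Offset with the shutter speed: 1/2 → 1 → 2.

2 s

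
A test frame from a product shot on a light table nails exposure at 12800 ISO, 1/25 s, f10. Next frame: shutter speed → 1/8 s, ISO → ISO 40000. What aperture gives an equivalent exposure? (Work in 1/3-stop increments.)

Shutter speed: 1/25 → 1/20 → 1/15 → 1/13 → 1/10 → 1/8 — 1 2/3 stops longer (brighter).
ISO: 12800 → 16000 → 20000 → 25600 → 32000 → 40000 — 1 2/3 stops higher (brighter).
Net change so far: 3 1/3 stops brighter. Offset with the aperture: f/10 → f/11 → f/13 → f/14 → f/16 → f/18 → f/20 → f/22 → f/25 → f/29 → f/32.

f/32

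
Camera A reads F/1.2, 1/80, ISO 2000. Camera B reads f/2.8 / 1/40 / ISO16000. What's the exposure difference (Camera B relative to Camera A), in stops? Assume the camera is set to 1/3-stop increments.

1 2/3 stops brighter

Aperture: f/1.2 → f/1.4 → f/1.6 → f/1.8 → f/2 → f/2.2 → f/2.5 → f/2.8 — 2 1/3 stops stopped down (darker).
Shutter speed: 1/80 → 1/60 → 1/50 → 1/40 — 1 stop slower (brighter).
ISO: 2000 → 2500 → 3200 → 4000 → 5000 → 6400 → 8000 → 10000 → 12800 → 16000 — 3 stops raised (brighter).
Net: −2 1/3 +1 +3 = +1 2/3 stops.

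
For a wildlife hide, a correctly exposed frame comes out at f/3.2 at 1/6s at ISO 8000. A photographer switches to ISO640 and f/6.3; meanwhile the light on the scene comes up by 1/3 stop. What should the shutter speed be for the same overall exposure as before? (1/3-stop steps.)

Scene light: 1/3 stop brighter.
ISO: 8000 → 6400 → 5000 → 4000 → 3200 → 2500 → 2000 → 1600 → 1250 → 1000 → 800 → 640 — 3 2/3 stops lower (darker).
Aperture: f/3.2 → f/3.5 → f/4 → f/4.5 → f/5 → f/5.6 → f/6.3 — 2 stops stopped down (darker).
Net so far: 5 1/3 stops darker. Shutter speed: 1/6 → 1/5 → 1/4 → 0.3 → 0.4 → 0.5 → 0.6 → 0.8 → 1 → 1.3 → 1.6 → 2 → 2.5 → 3.2 → 4 → 5 → 6.

6 s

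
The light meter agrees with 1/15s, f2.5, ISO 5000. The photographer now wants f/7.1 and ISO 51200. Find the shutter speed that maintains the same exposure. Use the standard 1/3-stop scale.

Aperture: f/2.5 → f/2.8 → f/3.2 → f/3.5 → f/4 → f/4.5 → f/5 → f/5.6 → f/6.3 → f/7.1 — 3 stops stopped down (darker).
ISO: 5000 → 6400 → 8000 → 10000 → 12800 → 16000 → 20000 → 25600 → 32000 → 40000 → 51200 — 3 1/3 stops raised (brighter).
Net change so far: 1/3 stop brighter. Offset with the shutter speed: 1/15 → 1/20.

1/20s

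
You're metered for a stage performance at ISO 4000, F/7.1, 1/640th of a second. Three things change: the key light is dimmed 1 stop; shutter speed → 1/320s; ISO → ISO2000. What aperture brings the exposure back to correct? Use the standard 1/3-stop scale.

Scene light: 1 stop darker.
Shutter speed: 1/640 → 1/500 → 1/400 → 1/320 — 1 stop longer (brighter).
ISO: 4000 → 3200 → 2500 → 2000 — 1 stop dropped (darker).
Net so far: 1 stop darker. Aperture: f/7.1 → f/6.3 → f/5.6 → f/5.

f/5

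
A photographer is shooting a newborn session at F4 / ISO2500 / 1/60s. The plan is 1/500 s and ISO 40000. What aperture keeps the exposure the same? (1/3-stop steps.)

f/5.6

Shutter speed: 1/60 → 1/80 → 1/100 → 1/125 → 1/160 → 1/200 → 1/250 → 1/320 → 1/400 → 1/500 — 3 stops faster (darker).
ISO: 2500 → 3200 → 4000 → 5000 → 6400 → 8000 → 10000 → 12800 → 16000 → 20000 → 25600 → 32000 → 40000 — 4 stops raised (brighter).
Net change so far: 1 stop brighter. Offset with the aperture: f/4 → f/4.5 → f/5 → f/5.6.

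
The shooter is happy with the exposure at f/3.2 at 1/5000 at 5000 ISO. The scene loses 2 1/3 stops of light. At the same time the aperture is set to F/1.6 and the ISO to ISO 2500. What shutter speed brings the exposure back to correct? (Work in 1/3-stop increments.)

1/2000s

Scene light: 2 1/3 stops darker.
Aperture: f/3.2 → f/2.8 → f/2.5 → f/2.2 → f/2 → f/1.8 → f/1.6 — 2 stops opened up (brighter).
ISO: 5000 → 4000 → 3200 → 2500 — 1 stop dropped (darker).
Net so far: 1 1/3 stops darker. Shutter speed: 1/5000 → 1/4000 → 1/3200 → 1/2500 → 1/2000.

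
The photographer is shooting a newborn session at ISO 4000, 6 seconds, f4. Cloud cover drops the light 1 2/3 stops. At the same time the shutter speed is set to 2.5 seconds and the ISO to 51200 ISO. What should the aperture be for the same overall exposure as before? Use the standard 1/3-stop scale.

f/5

Scene light: 1 2/3 stops darker.
Shutter speed: 6 → 5 → 4 → 3.2 → 2.5 — 1 1/3 stops faster (darker).
ISO: 4000 → 5000 → 6400 → 8000 → 10000 → 12800 → 16000 → 20000 → 25600 → 32000 → 40000 → 51200 — 3 2/3 stops higher (brighter).
Net so far: 2/3 stop brighter. Aperture: f/4 → f/4.5 → f/5.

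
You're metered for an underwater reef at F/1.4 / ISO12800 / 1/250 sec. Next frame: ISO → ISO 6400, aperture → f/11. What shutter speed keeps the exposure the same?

ISO: 12800 → 6400 — 1 stop lower (darker).
Aperture: f/1.4 → f/2 → f/2.8 → f/4 → f/5.6 → f/8 → f/11 — 6 stops stopped down (darker).
Net change so far: 7 stops darker. Offset with the shutter speed: 1/250 → 1/125 → 1/60 → 1/30 → 1/15 → 1/8 → 1/4 → 1/2.

1/2s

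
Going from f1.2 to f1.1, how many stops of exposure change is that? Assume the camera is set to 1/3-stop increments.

f/1.2 → f/1.1 — count the steps: 1 third-stops = 1/3 stop.

1/3 stop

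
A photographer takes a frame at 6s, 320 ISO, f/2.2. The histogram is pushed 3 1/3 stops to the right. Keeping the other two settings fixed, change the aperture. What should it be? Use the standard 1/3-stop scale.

f/7.1

Overexposed by 3 1/3 stops → need 3 1/3 stops darker.
Aperture: f/2.2 → f/2.5 → f/2.8 → f/3.2 → f/3.5 → f/4 → f/4.5 → f/5 → f/5.6 → f/6.3 → f/7.1.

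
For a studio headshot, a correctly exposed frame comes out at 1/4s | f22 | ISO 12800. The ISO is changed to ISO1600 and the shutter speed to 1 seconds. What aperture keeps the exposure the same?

f/16

ISO: 12800 → 6400 → 3200 → 1600 — 3 stops lower (darker).
Shutter speed: 1/4 → 1/2 → 1 — 2 stops slower (brighter).
Net change so far: 1 stop darker. Offset with the aperture: f/22 → f/16.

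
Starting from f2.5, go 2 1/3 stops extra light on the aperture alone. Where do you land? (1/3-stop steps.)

Aperture: f/2.5 → f/2.2 → f/2 → f/1.8 → f/1.6 → f/1.4 → f/1.2 → f/1.1 — 2 1/3 stops wider (brighter).

f/1.1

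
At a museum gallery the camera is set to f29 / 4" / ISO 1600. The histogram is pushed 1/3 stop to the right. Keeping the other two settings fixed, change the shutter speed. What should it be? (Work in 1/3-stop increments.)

3.2 s

Overexposed by 1/3 stop → need 1/3 stop darker.
Shutter speed: 4 → 3.2.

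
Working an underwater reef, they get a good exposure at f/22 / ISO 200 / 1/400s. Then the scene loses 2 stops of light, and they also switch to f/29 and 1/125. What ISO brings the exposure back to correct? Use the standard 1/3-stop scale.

Scene light: 2 stops darker.
Aperture: f/22 → f/25 → f/29 — 2/3 stop narrower (darker).
Shutter speed: 1/400 → 1/320 → 1/250 → 1/200 → 1/160 → 1/125 — 1 2/3 stops longer (brighter).
Net so far: 1 stop darker. ISO: 200 → 250 → 320 → 400.

ISO 400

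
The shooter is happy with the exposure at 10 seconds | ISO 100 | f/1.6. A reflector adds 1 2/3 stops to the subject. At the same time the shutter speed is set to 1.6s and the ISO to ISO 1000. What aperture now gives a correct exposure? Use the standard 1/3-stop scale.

Scene light: 1 2/3 stops brighter.
Shutter speed: 10 → 8 → 6 → 5 → 4 → 3.2 → 2.5 → 2 → 1.6 — 2 2/3 stops faster (darker).
ISO: 100 → 125 → 160 → 200 → 250 → 320 → 400 → 500 → 640 → 800 → 1000 — 3 1/3 stops raised (brighter).
Net so far: 2 1/3 stops brighter. Aperture: f/1.6 → f/1.8 → f/2 → f/2.2 → f/2.5 → f/2.8 → f/3.2 → f/3.5.

f/3.5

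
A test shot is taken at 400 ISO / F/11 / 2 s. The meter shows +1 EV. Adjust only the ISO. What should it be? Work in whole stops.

Overexposed by 1 stop → need 1 stop darker.
ISO: 400 → 200.

ISO 200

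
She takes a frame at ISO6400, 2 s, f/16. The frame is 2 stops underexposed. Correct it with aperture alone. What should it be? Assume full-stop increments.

Underexposed by 2 stops → need 2 stops brighter.
Aperture: f/16 → f/11 → f/8.

f/8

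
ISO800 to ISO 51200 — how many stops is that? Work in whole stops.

800 → 1600 → 3200 → 6400 → 12800 → 25600 → 51200 — count the steps: 6 stops.

6 stops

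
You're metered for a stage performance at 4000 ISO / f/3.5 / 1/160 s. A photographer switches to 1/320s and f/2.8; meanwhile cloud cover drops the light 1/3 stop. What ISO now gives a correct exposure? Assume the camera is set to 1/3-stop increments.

ISO 6400

Scene light: 1/3 stop darker.
Shutter speed: 1/160 → 1/200 → 1/250 → 1/320 — 1 stop shorter (darker).
Aperture: f/3.5 → f/3.2 → f/2.8 — 2/3 stop larger aperture (brighter).
Net so far: 2/3 stop darker. ISO: 4000 → 5000 → 6400.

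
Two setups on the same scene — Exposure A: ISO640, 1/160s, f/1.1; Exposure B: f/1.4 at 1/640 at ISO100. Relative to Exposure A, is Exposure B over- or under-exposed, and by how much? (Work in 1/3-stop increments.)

5 1/3 stops darker

Aperture: f/1.1 → f/1.2 → f/1.4 — 2/3 stop smaller aperture (darker).
Shutter speed: 1/160 → 1/200 → 1/250 → 1/320 → 1/400 → 1/500 → 1/640 — 2 stops shorter (darker).
ISO: 640 → 500 → 400 → 320 → 250 → 200 → 160 → 125 → 100 — 2 2/3 stops lower (darker).
Net: −2/3 −2 −2 2/3 = −5 1/3 stops.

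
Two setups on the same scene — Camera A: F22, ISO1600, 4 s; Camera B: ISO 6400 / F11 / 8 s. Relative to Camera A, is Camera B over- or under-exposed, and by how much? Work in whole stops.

Aperture: f/22 → f/16 → f/11 — 2 stops opened up (brighter).
Shutter speed: 4 → 8 — 1 stop longer (brighter).
ISO: 1600 → 3200 → 6400 — 2 stops higher (brighter).
Net: +2 +1 +2 = +5 stops.

5 stops brighter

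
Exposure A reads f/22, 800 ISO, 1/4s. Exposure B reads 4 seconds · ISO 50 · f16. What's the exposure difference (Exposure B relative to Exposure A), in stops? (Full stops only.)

Aperture: f/22 → f/16 — 1 stop opened up (brighter).
Shutter speed: 1/4 → 1/2 → 1 → 2 → 4 — 4 stops slower (brighter).
ISO: 800 → 400 → 200 → 100 → 50 — 4 stops lower (darker).
Net: +1 +4 −4 = +1 stop.

1 stop brighter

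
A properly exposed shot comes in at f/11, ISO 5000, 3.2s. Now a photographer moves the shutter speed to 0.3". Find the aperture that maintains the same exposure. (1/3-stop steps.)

Shutter speed: 3.2 → 2.5 → 2 → 1.6 → 1.3 → 1 → 0.8 → 0.6 → 0.5 → 0.4 → 0.3 — 3 1/3 stops faster (darker).
Need 3 1/3 stops brighter from the aperture: f/11 → f/10 → f/9 → f/8 → f/7.1 → f/6.3 → f/5.6 → f/5 → f/4.5 → f/4 → f/3.5.

f/3.5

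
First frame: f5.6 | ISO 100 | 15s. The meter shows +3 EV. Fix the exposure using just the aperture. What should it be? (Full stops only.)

Overexposed by 3 stops → need 3 stops darker.
Aperture: f/5.6 → f/8 → f/11 → f/16.

f/16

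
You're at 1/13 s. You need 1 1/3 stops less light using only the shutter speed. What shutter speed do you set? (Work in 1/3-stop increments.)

Shutter speed: 1/13 → 1/15 → 1/20 → 1/25 → 1/30 — 1 1/3 stops faster (darker).

1/30s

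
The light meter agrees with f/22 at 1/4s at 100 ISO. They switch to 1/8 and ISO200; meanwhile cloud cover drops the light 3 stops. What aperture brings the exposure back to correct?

f/8

Scene light: 3 stops darker.
Shutter speed: 1/4 → 1/8 — 1 stop faster (darker).
ISO: 100 → 200 — 1 stop raised (brighter).
Net so far: 3 stops darker. Aperture: f/22 → f/16 → f/11 → f/8.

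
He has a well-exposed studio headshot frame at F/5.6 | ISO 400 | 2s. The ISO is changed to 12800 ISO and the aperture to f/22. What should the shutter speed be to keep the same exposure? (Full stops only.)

1 s

ISO: 400 → 800 → 1600 → 3200 → 6400 → 12800 — 5 stops raised (brighter).
Aperture: f/5.6 → f/8 → f/11 → f/16 → f/22 — 4 stops stopped down (darker).
Net change so far: 1 stop brighter. Offset with the shutter speed: 2 → 1.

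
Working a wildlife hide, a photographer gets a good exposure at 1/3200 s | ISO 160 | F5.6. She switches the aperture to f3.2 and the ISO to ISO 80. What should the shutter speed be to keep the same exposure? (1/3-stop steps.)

1/5000s

Aperture: f/5.6 → f/5 → f/4.5 → f/4 → f/3.5 → f/3.2 — 1 2/3 stops larger aperture (brighter).
ISO: 160 → 125 → 100 → 80 — 1 stop dropped (darker).
Net change so far: 2/3 stop brighter. Offset with the shutter speed: 1/3200 → 1/4000 → 1/5000.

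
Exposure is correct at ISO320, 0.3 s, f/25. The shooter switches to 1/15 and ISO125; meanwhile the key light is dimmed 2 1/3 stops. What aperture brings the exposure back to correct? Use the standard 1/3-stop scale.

f/3.2

Scene light: 2 1/3 stops darker.
Shutter speed: 0.3 → 1/4 → 1/5 → 1/6 → 1/8 → 1/10 → 1/13 → 1/15 — 2 1/3 stops faster (darker).
ISO: 320 → 250 → 200 → 160 → 125 — 1 1/3 stops lower (darker).
Net so far: 6 stops darker. Aperture: f/25 → f/22 → f/20 → f/18 → f/16 → f/14 → f/13 → f/11 → f/10 → f/9 → f/8 → f/7.1 → f/6.3 → f/5.6 → f/5 → f/4.5 → f/4 → f/3.5 → f/3.2.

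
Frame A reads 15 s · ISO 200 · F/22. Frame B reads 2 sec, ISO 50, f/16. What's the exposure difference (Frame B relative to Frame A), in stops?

Aperture: f/22 → f/16 — 1 stop larger aperture (brighter).
Shutter speed: 15 → 8 → 4 → 2 — 3 stops faster (darker).
ISO: 200 → 100 → 50 — 2 stops lower (darker).
Net: +1 −3 −2 = −4 stops.

4 stops darker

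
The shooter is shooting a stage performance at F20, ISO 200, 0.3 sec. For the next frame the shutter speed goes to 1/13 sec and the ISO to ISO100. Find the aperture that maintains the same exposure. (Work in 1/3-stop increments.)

Shutter speed: 0.3 → 1/4 → 1/5 → 1/6 → 1/8 → 1/10 → 1/13 — 2 stops faster (darker).
ISO: 200 → 160 → 125 → 100 — 1 stop dropped (darker).
Net change so far: 3 stops darker. Offset with the aperture: f/20 → f/18 → f/16 → f/14 → f/13 → f/11 → f/10 → f/9 → f/8 → f/7.1.

f/7.1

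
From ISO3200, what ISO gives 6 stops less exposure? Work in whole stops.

ISO: 3200 → 1600 → 800 → 400 → 200 → 100 → 50 — 6 stops dropped (darker).

ISO 50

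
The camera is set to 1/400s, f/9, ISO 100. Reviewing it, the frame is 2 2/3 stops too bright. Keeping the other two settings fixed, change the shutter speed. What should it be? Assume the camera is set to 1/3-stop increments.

1/2500s

Overexposed by 2 2/3 stops → need 2 2/3 stops darker.
Shutter speed: 1/400 → 1/500 → 1/640 → 1/800 → 1/1000 → 1/1250 → 1/1600 → 1/2000 → 1/2500.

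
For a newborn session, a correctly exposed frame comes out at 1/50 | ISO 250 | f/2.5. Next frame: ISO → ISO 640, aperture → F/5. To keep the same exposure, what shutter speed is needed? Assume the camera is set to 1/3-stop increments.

1/30s

ISO: 250 → 320 → 400 → 500 → 640 — 1 1/3 stops higher (brighter).
Aperture: f/2.5 → f/2.8 → f/3.2 → f/3.5 → f/4 → f/4.5 → f/5 — 2 stops narrower (darker).
Net change so far: 2/3 stop darker. Offset with the shutter speed: 1/50 → 1/40 → 1/30.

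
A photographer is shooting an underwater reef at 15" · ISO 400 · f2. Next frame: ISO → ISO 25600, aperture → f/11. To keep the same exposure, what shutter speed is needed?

ISO: 400 → 800 → 1600 → 3200 → 6400 → 12800 → 25600 — 6 stops raised (brighter).
Aperture: f/2 → f/2.8 → f/4 → f/5.6 → f/8 → f/11 — 5 stops stopped down (darker).
Net change so far: 1 stop brighter. Offset with the shutter speed: 15 → 8.

8 s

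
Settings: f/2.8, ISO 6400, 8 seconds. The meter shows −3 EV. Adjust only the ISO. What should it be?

ISO 51200

Underexposed by 3 stops → need 3 stops brighter.
ISO: 6400 → 12800 → 25600 → 51200.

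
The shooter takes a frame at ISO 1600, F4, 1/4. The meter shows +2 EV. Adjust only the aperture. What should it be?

Overexposed by 2 stops → need 2 stops darker.
Aperture: f/4 → f/5.6 → f/8.

f/8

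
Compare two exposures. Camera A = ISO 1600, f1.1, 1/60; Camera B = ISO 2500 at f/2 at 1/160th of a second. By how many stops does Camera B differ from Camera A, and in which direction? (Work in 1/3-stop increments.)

2 1/3 stops darker

Aperture: f/1.1 → f/1.2 → f/1.4 → f/1.6 → f/1.8 → f/2 — 1 2/3 stops narrower (darker).
Shutter speed: 1/60 → 1/80 → 1/100 → 1/125 → 1/160 — 1 1/3 stops shorter (darker).
ISO: 1600 → 2000 → 2500 — 2/3 stop higher (brighter).
Net: −1 2/3 −1 1/3 +2/3 = −2 1/3 stops.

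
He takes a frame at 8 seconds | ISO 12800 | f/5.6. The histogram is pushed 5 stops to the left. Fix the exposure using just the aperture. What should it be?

Underexposed by 5 stops → need 5 stops brighter.
Aperture: f/5.6 → f/4 → f/2.8 → f/2 → f/1.4 → f/1.0.

f/1.0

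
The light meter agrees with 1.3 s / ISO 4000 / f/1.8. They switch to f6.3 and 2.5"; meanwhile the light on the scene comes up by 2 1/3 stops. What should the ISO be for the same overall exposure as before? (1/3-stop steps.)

Scene light: 2 1/3 stops brighter.
Aperture: f/1.8 → f/2 → f/2.2 → f/2.5 → f/2.8 → f/3.2 → f/3.5 → f/4 → f/4.5 → f/5 → f/5.6 → f/6.3 — 3 2/3 stops smaller aperture (darker).
Shutter speed: 1.3 → 1.6 → 2 → 2.5 — 1 stop longer (brighter).
Net so far: 1/3 stop darker. ISO: 4000 → 5000.

ISO 5000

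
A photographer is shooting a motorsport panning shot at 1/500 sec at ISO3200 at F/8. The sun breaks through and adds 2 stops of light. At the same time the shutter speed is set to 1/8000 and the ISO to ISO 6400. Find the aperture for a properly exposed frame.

f/5.6

Scene light: 2 stops brighter.
Shutter speed: 1/500 → 1/1000 → 1/2000 → 1/4000 → 1/8000 — 4 stops faster (darker).
ISO: 3200 → 6400 — 1 stop raised (brighter).
Net so far: 1 stop darker. Aperture: f/8 → f/5.6.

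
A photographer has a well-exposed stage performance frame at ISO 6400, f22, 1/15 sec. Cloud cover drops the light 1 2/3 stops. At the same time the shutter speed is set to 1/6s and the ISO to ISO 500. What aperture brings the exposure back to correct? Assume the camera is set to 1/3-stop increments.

Scene light: 1 2/3 stops darker.
Shutter speed: 1/15 → 1/13 → 1/10 → 1/8 → 1/6 — 1 1/3 stops slower (brighter).
ISO: 6400 → 5000 → 4000 → 3200 → 2500 → 2000 → 1600 → 1250 → 1000 → 800 → 640 → 500 — 3 2/3 stops dropped (darker).
Net so far: 4 stops darker. Aperture: f/22 → f/20 → f/18 → f/16 → f/14 → f/13 → f/11 → f/10 → f/9 → f/8 → f/7.1 → f/6.3 → f/5.6.

f/5.6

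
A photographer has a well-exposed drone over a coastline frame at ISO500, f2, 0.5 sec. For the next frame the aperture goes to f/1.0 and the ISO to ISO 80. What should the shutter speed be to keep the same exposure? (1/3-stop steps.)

Aperture: f/2 → f/1.8 → f/1.6 → f/1.4 → f/1.2 → f/1.1 → f/1.0 — 2 stops opened up (brighter).
ISO: 500 → 400 → 320 → 250 → 200 → 160 → 125 → 100 → 80 — 2 2/3 stops dropped (darker).
Net change so far: 2/3 stop darker. Offset with the shutter speed: 0.5 → 0.6 → 0.8.

0.8 s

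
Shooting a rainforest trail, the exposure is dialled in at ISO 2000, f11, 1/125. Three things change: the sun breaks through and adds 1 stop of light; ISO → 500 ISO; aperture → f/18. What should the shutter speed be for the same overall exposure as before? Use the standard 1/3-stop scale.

1/25s

Scene light: 1 stop brighter.
ISO: 2000 → 1600 → 1250 → 1000 → 800 → 640 → 500 — 2 stops lower (darker).
Aperture: f/11 → f/13 → f/14 → f/16 → f/18 — 1 1/3 stops stopped down (darker).
Net so far: 2 1/3 stops darker. Shutter speed: 1/125 → 1/100 → 1/80 → 1/60 → 1/50 → 1/40 → 1/30 → 1/25.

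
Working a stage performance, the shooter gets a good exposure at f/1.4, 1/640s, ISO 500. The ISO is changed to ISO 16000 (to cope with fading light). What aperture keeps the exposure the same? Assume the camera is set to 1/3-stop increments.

f/8

ISO: 500 → 640 → 800 → 1000 → 1250 → 1600 → 2000 → 2500 → 3200 → 4000 → 5000 → 6400 → 8000 → 10000 → 12800 → 16000 — 5 stops higher (brighter).
Need 5 stops darker from the aperture: f/1.4 → f/1.6 → f/1.8 → f/2 → f/2.2 → f/2.5 → f/2.8 → f/3.2 → f/3.5 → f/4 → f/4.5 → f/5 → f/5.6 → f/6.3 → f/7.1 → f/8.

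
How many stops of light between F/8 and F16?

2 stops

f/8 → f/11 → f/16 — count the steps: 2 stops.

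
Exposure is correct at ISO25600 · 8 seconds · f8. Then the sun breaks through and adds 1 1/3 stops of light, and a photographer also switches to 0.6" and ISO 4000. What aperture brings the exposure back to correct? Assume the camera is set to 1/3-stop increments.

Scene light: 1 1/3 stops brighter.
Shutter speed: 8 → 6 → 5 → 4 → 3.2 → 2.5 → 2 → 1.6 → 1.3 → 1 → 0.8 → 0.6 — 3 2/3 stops shorter (darker).
ISO: 25600 → 20000 → 16000 → 12800 → 10000 → 8000 → 6400 → 5000 → 4000 — 2 2/3 stops lower (darker).
Net so far: 5 stops darker. Aperture: f/8 → f/7.1 → f/6.3 → f/5.6 → f/5 → f/4.5 → f/4 → f/3.5 → f/3.2 → f/2.8 → f/2.5 → f/2.2 → f/2 → f/1.8 → f/1.6 → f/1.4.

f/1.4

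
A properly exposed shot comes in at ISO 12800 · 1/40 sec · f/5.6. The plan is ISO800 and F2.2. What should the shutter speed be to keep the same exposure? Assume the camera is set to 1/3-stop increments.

1/15s

ISO: 12800 → 10000 → 8000 → 6400 → 5000 → 4000 → 3200 → 2500 → 2000 → 1600 → 1250 → 1000 → 800 — 4 stops lower (darker).
Aperture: f/5.6 → f/5 → f/4.5 → f/4 → f/3.5 → f/3.2 → f/2.8 → f/2.5 → f/2.2 — 2 2/3 stops opened up (brighter).
Net change so far: 1 1/3 stops darker. Offset with the shutter speed: 1/40 → 1/30 → 1/25 → 1/20 → 1/15.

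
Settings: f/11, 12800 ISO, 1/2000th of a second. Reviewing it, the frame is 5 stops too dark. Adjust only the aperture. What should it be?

f/2

Underexposed by 5 stops → need 5 stops brighter.
Aperture: f/11 → f/8 → f/5.6 → f/4 → f/2.8 → f/2.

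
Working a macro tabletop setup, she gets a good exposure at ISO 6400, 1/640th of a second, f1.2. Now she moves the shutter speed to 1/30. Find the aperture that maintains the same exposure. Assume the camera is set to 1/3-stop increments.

f/5.6

Shutter speed: 1/640 → 1/500 → 1/400 → 1/320 → 1/250 → 1/200 → 1/160 → 1/125 → 1/100 → 1/80 → 1/60 → 1/50 → 1/40 → 1/30 — 4 1/3 stops slower (brighter).
Need 4 1/3 stops darker from the aperture: f/1.2 → f/1.4 → f/1.6 → f/1.8 → f/2 → f/2.2 → f/2.5 → f/2.8 → f/3.2 → f/3.5 → f/4 → f/4.5 → f/5 → f/5.6.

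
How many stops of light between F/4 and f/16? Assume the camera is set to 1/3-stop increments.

4 stops

f/4 → f/4.5 → f/5 → f/5.6 → f/6.3 → f/7.1 → f/8 → f/9 → f/10 → f/11 → f/13 → f/14 → f/16 — count the steps: 12 third-stops = 4 stops.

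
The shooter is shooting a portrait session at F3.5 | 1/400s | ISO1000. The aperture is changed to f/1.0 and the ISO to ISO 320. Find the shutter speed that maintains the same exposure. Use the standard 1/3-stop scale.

1/1600s

Aperture: f/3.5 → f/3.2 → f/2.8 → f/2.5 → f/2.2 → f/2 → f/1.8 → f/1.6 → f/1.4 → f/1.2 → f/1.1 → f/1.0 — 3 2/3 stops opened up (brighter).
ISO: 1000 → 800 → 640 → 500 → 400 → 320 — 1 2/3 stops lower (darker).
Net change so far: 2 stops brighter. Offset with the shutter speed: 1/400 → 1/500 → 1/640 → 1/800 → 1/1000 → 1/1250 → 1/1600.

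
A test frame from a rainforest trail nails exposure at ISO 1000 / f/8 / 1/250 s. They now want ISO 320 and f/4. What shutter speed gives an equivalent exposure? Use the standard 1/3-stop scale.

1/320s

ISO: 1000 → 800 → 640 → 500 → 400 → 320 — 1 2/3 stops dropped (darker).
Aperture: f/8 → f/7.1 → f/6.3 → f/5.6 → f/5 → f/4.5 → f/4 — 2 stops opened up (brighter).
Net change so far: 1/3 stop brighter. Offset with the shutter speed: 1/250 → 1/320.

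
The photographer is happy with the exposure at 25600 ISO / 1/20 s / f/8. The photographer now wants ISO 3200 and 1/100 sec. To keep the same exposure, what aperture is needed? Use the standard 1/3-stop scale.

f/1.2

ISO: 25600 → 20000 → 16000 → 12800 → 10000 → 8000 → 6400 → 5000 → 4000 → 3200 — 3 stops lower (darker).
Shutter speed: 1/20 → 1/25 → 1/30 → 1/40 → 1/50 → 1/60 → 1/80 → 1/100 — 2 1/3 stops faster (darker).
Net change so far: 5 1/3 stops darker. Offset with the aperture: f/8 → f/7.1 → f/6.3 → f/5.6 → f/5 → f/4.5 → f/4 → f/3.5 → f/3.2 → f/2.8 → f/2.5 → f/2.2 → f/2 → f/1.8 → f/1.6 → f/1.4 → f/1.2.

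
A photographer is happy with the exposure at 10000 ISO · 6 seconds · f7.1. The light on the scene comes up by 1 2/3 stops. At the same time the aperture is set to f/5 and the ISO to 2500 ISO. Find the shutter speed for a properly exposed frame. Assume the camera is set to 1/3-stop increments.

Scene light: 1 2/3 stops brighter.
Aperture: f/7.1 → f/6.3 → f/5.6 → f/5 — 1 stop opened up (brighter).
ISO: 10000 → 8000 → 6400 → 5000 → 4000 → 3200 → 2500 — 2 stops lower (darker).
Net so far: 2/3 stop brighter. Shutter speed: 6 → 5 → 4.

4 s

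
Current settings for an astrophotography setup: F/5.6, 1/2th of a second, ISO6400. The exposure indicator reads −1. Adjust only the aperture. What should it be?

Underexposed by 1 stop → need 1 stop brighter.
Aperture: f/5.6 → f/4.

f/4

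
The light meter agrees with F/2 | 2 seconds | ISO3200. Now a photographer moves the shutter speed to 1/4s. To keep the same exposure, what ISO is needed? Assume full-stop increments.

ISO 25600

Shutter speed: 2 → 1 → 1/2 → 1/4 — 3 stops shorter (darker).
Need 3 stops brighter from the ISO: 3200 → 6400 → 12800 → 25600.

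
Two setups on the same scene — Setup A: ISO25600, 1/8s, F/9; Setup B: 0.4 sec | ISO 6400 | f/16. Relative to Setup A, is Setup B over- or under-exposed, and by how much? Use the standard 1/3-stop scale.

2 stops darker

Aperture: f/9 → f/10 → f/11 → f/13 → f/14 → f/16 — 1 2/3 stops stopped down (darker).
Shutter speed: 1/8 → 1/6 → 1/5 → 1/4 → 0.3 → 0.4 — 1 2/3 stops longer (brighter).
ISO: 25600 → 20000 → 16000 → 12800 → 10000 → 8000 → 6400 — 2 stops lower (darker).
Net: −1 2/3 +1 2/3 −2 = −2 stops.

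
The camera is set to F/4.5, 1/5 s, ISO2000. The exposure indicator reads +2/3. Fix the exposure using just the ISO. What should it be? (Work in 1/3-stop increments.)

Overexposed by 2/3 stop → need 2/3 stop darker.
ISO: 2000 → 1600 → 1250.

ISO 1250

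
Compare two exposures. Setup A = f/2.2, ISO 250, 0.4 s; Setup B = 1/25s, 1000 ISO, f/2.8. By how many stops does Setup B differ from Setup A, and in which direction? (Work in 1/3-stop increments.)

2 stops darker

Aperture: f/2.2 → f/2.5 → f/2.8 — 2/3 stop stopped down (darker).
Shutter speed: 0.4 → 0.3 → 1/4 → 1/5 → 1/6 → 1/8 → 1/10 → 1/13 → 1/15 → 1/20 → 1/25 — 3 1/3 stops faster (darker).
ISO: 250 → 320 → 400 → 500 → 640 → 800 → 1000 — 2 stops raised (brighter).
Net: −2/3 −3 1/3 +2 = −2 stops.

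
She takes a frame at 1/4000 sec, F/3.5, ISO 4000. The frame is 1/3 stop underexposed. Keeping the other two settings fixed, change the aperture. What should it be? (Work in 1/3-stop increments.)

Underexposed by 1/3 stop → need 1/3 stop brighter.
Aperture: f/3.5 → f/3.2.

f/3.2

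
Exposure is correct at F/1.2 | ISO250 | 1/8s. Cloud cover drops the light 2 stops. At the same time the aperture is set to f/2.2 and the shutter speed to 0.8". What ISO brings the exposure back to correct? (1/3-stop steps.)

ISO 500

Scene light: 2 stops darker.
Aperture: f/1.2 → f/1.4 → f/1.6 → f/1.8 → f/2 → f/2.2 — 1 2/3 stops narrower (darker).
Shutter speed: 1/8 → 1/6 → 1/5 → 1/4 → 0.3 → 0.4 → 0.5 → 0.6 → 0.8 — 2 2/3 stops longer (brighter).
Net so far: 1 stop darker. ISO: 250 → 320 → 400 → 500.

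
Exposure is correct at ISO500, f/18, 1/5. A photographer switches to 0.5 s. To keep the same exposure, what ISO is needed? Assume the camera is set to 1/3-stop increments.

Shutter speed: 1/5 → 1/4 → 0.3 → 0.4 → 0.5 — 1 1/3 stops slower (brighter).
Need 1 1/3 stops darker from the ISO: 500 → 400 → 320 → 250 → 200.

ISO 200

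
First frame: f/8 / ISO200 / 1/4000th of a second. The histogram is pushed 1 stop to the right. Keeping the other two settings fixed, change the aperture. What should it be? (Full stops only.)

f/11

Overexposed by 1 stop → need 1 stop darker.
Aperture: f/8 → f/11.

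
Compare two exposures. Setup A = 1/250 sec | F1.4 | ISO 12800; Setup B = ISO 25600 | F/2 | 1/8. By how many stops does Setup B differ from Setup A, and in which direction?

5 stops brighter

Aperture: f/1.4 → f/2 — 1 stop smaller aperture (darker).
Shutter speed: 1/250 → 1/125 → 1/60 → 1/30 → 1/15 → 1/8 — 5 stops slower (brighter).
ISO: 12800 → 25600 — 1 stop higher (brighter).
Net: −1 +5 +1 = +5 stops.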